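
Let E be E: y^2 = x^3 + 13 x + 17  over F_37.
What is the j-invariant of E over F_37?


Delta = -16(4 a^3 + 27 b^2) mod 37 = 19
-1728 * (4 a)^3 = -1728 * (4*13)^3 mod 37 = 14
j = 14 * 19^(-1) mod 37 = 28

j = 28 (mod 37)


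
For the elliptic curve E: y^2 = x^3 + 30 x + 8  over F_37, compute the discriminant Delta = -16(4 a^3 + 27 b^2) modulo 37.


4 a^3 + 27 b^2 = 4*30^3 + 27*8^2 = 108000 + 1728 = 109728
Delta = -16 * (109728) = -1755648
Delta mod 37 = 2

Delta = 2 (mod 37)


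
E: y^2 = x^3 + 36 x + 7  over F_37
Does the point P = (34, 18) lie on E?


Check whether y^2 = x^3 + 36 x + 7 (mod 37) for (x, y) = (34, 18).
LHS: y^2 = 18^2 mod 37 = 28
RHS: x^3 + 36 x + 7 = 34^3 + 36*34 + 7 mod 37 = 20
LHS != RHS

No, not on the curve


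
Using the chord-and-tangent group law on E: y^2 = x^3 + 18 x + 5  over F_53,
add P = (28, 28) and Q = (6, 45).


P != Q, so use the chord formula.
s = (y2 - y1) / (x2 - x1) = (17) / (31) mod 53 = 45
x3 = s^2 - x1 - x2 mod 53 = 45^2 - 28 - 6 = 30
y3 = s (x1 - x3) - y1 mod 53 = 45 * (28 - 30) - 28 = 41

P + Q = (30, 41)


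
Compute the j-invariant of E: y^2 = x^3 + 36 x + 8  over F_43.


Delta = -16(4 a^3 + 27 b^2) mod 43 = 23
-1728 * (4 a)^3 = -1728 * (4*36)^3 mod 43 = 4
j = 4 * 23^(-1) mod 43 = 17

j = 17 (mod 43)


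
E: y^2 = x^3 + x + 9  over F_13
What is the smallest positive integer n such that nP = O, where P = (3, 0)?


Compute successive multiples of P until we hit O:
  1P = (3, 0)
  2P = O

ord(P) = 2


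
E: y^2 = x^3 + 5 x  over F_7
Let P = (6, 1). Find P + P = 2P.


Doubling: s = (3 x1^2 + a) / (2 y1)
s = (3*6^2 + 5) / (2*1) mod 7 = 4
x3 = s^2 - 2 x1 mod 7 = 4^2 - 2*6 = 4
y3 = s (x1 - x3) - y1 mod 7 = 4 * (6 - 4) - 1 = 0

2P = (4, 0)


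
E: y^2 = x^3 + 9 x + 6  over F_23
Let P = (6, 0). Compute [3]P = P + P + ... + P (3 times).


k = 3 = 11_2 (binary, LSB first: 11)
Double-and-add from P = (6, 0):
  bit 0 = 1: acc = O + (6, 0) = (6, 0)
  bit 1 = 1: acc = (6, 0) + O = (6, 0)

3P = (6, 0)


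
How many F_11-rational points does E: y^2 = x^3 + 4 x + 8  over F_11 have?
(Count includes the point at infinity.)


For each x in F_11, count y with y^2 = x^3 + 4 x + 8 mod 11:
  x = 3: RHS = 3, y in [5, 6]  -> 2 point(s)
  x = 4: RHS = 0, y in [0]  -> 1 point(s)
  x = 7: RHS = 5, y in [4, 7]  -> 2 point(s)
  x = 9: RHS = 3, y in [5, 6]  -> 2 point(s)
  x = 10: RHS = 3, y in [5, 6]  -> 2 point(s)
Affine points: 9. Add the point at infinity: total = 10.

#E(F_11) = 10


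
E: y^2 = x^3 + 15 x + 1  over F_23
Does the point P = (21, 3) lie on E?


Check whether y^2 = x^3 + 15 x + 1 (mod 23) for (x, y) = (21, 3).
LHS: y^2 = 3^2 mod 23 = 9
RHS: x^3 + 15 x + 1 = 21^3 + 15*21 + 1 mod 23 = 9
LHS = RHS

Yes, on the curve


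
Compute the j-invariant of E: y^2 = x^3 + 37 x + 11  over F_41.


Delta = -16(4 a^3 + 27 b^2) mod 41 = 40
-1728 * (4 a)^3 = -1728 * (4*37)^3 mod 41 = 17
j = 17 * 40^(-1) mod 41 = 24

j = 24 (mod 41)


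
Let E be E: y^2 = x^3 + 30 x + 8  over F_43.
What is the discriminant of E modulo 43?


4 a^3 + 27 b^2 = 4*30^3 + 27*8^2 = 108000 + 1728 = 109728
Delta = -16 * (109728) = -1755648
Delta mod 43 = 42

Delta = 42 (mod 43)


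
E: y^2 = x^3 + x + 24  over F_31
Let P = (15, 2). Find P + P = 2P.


Doubling: s = (3 x1^2 + a) / (2 y1)
s = (3*15^2 + 1) / (2*2) mod 31 = 14
x3 = s^2 - 2 x1 mod 31 = 14^2 - 2*15 = 11
y3 = s (x1 - x3) - y1 mod 31 = 14 * (15 - 11) - 2 = 23

2P = (11, 23)


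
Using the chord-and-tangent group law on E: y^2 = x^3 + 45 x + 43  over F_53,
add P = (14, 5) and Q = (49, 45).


P != Q, so use the chord formula.
s = (y2 - y1) / (x2 - x1) = (40) / (35) mod 53 = 39
x3 = s^2 - x1 - x2 mod 53 = 39^2 - 14 - 49 = 27
y3 = s (x1 - x3) - y1 mod 53 = 39 * (14 - 27) - 5 = 18

P + Q = (27, 18)


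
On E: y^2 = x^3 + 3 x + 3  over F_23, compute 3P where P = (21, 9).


k = 3 = 11_2 (binary, LSB first: 11)
Double-and-add from P = (21, 9):
  bit 0 = 1: acc = O + (21, 9) = (21, 9)
  bit 1 = 1: acc = (21, 9) + (13, 13) = (18, 1)

3P = (18, 1)


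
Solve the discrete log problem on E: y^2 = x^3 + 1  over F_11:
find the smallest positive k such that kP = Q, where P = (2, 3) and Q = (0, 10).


Enumerate multiples of P until we hit Q = (0, 10):
  1P = (2, 3)
  2P = (0, 1)
  3P = (10, 0)
  4P = (0, 10)
Match found at i = 4.

k = 4


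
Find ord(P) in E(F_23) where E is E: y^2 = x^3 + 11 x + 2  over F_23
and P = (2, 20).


Compute successive multiples of P until we hit O:
  1P = (2, 20)
  2P = (19, 3)
  3P = (3, 4)
  4P = (21, 8)
  5P = (9, 5)
  6P = (18, 11)
  7P = (7, 13)
  8P = (4, 15)
  ... (continuing to 30P)
  30P = O

ord(P) = 30


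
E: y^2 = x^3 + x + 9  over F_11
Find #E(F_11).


For each x in F_11, count y with y^2 = x^3 + 1 x + 9 mod 11:
  x = 0: RHS = 9, y in [3, 8]  -> 2 point(s)
  x = 1: RHS = 0, y in [0]  -> 1 point(s)
  x = 4: RHS = 0, y in [0]  -> 1 point(s)
  x = 6: RHS = 0, y in [0]  -> 1 point(s)
  x = 8: RHS = 1, y in [1, 10]  -> 2 point(s)
Affine points: 7. Add the point at infinity: total = 8.

#E(F_11) = 8


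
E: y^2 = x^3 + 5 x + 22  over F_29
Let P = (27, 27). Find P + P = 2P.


Doubling: s = (3 x1^2 + a) / (2 y1)
s = (3*27^2 + 5) / (2*27) mod 29 = 3
x3 = s^2 - 2 x1 mod 29 = 3^2 - 2*27 = 13
y3 = s (x1 - x3) - y1 mod 29 = 3 * (27 - 13) - 27 = 15

2P = (13, 15)


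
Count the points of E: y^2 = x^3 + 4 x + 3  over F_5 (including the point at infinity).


For each x in F_5, count y with y^2 = x^3 + 4 x + 3 mod 5:
  x = 2: RHS = 4, y in [2, 3]  -> 2 point(s)
Affine points: 2. Add the point at infinity: total = 3.

#E(F_5) = 3


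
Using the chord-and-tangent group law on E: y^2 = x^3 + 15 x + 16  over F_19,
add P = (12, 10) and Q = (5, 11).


P != Q, so use the chord formula.
s = (y2 - y1) / (x2 - x1) = (1) / (12) mod 19 = 8
x3 = s^2 - x1 - x2 mod 19 = 8^2 - 12 - 5 = 9
y3 = s (x1 - x3) - y1 mod 19 = 8 * (12 - 9) - 10 = 14

P + Q = (9, 14)


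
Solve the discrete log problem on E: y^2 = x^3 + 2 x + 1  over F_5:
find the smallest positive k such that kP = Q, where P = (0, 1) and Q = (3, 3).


Enumerate multiples of P until we hit Q = (3, 3):
  1P = (0, 1)
  2P = (1, 3)
  3P = (3, 3)
Match found at i = 3.

k = 3


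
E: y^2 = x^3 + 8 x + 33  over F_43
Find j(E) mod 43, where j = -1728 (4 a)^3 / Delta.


Delta = -16(4 a^3 + 27 b^2) mod 43 = 13
-1728 * (4 a)^3 = -1728 * (4*8)^3 mod 43 = 27
j = 27 * 13^(-1) mod 43 = 12

j = 12 (mod 43)


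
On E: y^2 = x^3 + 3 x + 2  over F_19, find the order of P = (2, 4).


Compute successive multiples of P until we hit O:
  1P = (2, 4)
  2P = (1, 5)
  3P = (17, 11)
  4P = (9, 13)
  5P = (5, 3)
  6P = (10, 5)
  7P = (18, 13)
  8P = (8, 14)
  ... (continuing to 24P)
  24P = O

ord(P) = 24


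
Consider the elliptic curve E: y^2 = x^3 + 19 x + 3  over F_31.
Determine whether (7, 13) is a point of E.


Check whether y^2 = x^3 + 19 x + 3 (mod 31) for (x, y) = (7, 13).
LHS: y^2 = 13^2 mod 31 = 14
RHS: x^3 + 19 x + 3 = 7^3 + 19*7 + 3 mod 31 = 14
LHS = RHS

Yes, on the curve


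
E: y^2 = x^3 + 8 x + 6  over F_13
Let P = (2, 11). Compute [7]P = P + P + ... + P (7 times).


k = 7 = 111_2 (binary, LSB first: 111)
Double-and-add from P = (2, 11):
  bit 0 = 1: acc = O + (2, 11) = (2, 11)
  bit 1 = 1: acc = (2, 11) + (8, 6) = (12, 6)
  bit 2 = 1: acc = (12, 6) + (9, 12) = (9, 1)

7P = (9, 1)


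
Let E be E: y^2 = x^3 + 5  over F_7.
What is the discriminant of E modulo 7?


4 a^3 + 27 b^2 = 4*0^3 + 27*5^2 = 0 + 675 = 675
Delta = -16 * (675) = -10800
Delta mod 7 = 1

Delta = 1 (mod 7)


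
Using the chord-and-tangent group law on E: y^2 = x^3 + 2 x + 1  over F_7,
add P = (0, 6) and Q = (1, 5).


P != Q, so use the chord formula.
s = (y2 - y1) / (x2 - x1) = (6) / (1) mod 7 = 6
x3 = s^2 - x1 - x2 mod 7 = 6^2 - 0 - 1 = 0
y3 = s (x1 - x3) - y1 mod 7 = 6 * (0 - 0) - 6 = 1

P + Q = (0, 1)


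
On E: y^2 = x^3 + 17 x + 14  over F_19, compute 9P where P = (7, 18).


k = 9 = 1001_2 (binary, LSB first: 1001)
Double-and-add from P = (7, 18):
  bit 0 = 1: acc = O + (7, 18) = (7, 18)
  bit 1 = 0: acc unchanged = (7, 18)
  bit 2 = 0: acc unchanged = (7, 18)
  bit 3 = 1: acc = (7, 18) + (10, 5) = (6, 3)

9P = (6, 3)


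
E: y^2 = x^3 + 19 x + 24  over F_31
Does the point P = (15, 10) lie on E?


Check whether y^2 = x^3 + 19 x + 24 (mod 31) for (x, y) = (15, 10).
LHS: y^2 = 10^2 mod 31 = 7
RHS: x^3 + 19 x + 24 = 15^3 + 19*15 + 24 mod 31 = 26
LHS != RHS

No, not on the curve


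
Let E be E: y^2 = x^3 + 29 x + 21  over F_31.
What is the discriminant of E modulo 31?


4 a^3 + 27 b^2 = 4*29^3 + 27*21^2 = 97556 + 11907 = 109463
Delta = -16 * (109463) = -1751408
Delta mod 31 = 30

Delta = 30 (mod 31)


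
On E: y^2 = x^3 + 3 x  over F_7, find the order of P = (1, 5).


Compute successive multiples of P until we hit O:
  1P = (1, 5)
  2P = (2, 0)
  3P = (1, 2)
  4P = O

ord(P) = 4


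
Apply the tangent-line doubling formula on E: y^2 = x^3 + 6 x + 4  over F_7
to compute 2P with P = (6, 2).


Doubling: s = (3 x1^2 + a) / (2 y1)
s = (3*6^2 + 6) / (2*2) mod 7 = 4
x3 = s^2 - 2 x1 mod 7 = 4^2 - 2*6 = 4
y3 = s (x1 - x3) - y1 mod 7 = 4 * (6 - 4) - 2 = 6

2P = (4, 6)


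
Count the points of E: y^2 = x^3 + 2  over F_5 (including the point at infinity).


For each x in F_5, count y with y^2 = x^3 + 0 x + 2 mod 5:
  x = 2: RHS = 0, y in [0]  -> 1 point(s)
  x = 3: RHS = 4, y in [2, 3]  -> 2 point(s)
  x = 4: RHS = 1, y in [1, 4]  -> 2 point(s)
Affine points: 5. Add the point at infinity: total = 6.

#E(F_5) = 6


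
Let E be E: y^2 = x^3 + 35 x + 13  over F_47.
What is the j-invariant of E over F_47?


Delta = -16(4 a^3 + 27 b^2) mod 47 = 31
-1728 * (4 a)^3 = -1728 * (4*35)^3 mod 47 = 36
j = 36 * 31^(-1) mod 47 = 33

j = 33 (mod 47)


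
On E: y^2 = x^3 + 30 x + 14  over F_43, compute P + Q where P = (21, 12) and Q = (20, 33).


P != Q, so use the chord formula.
s = (y2 - y1) / (x2 - x1) = (21) / (42) mod 43 = 22
x3 = s^2 - x1 - x2 mod 43 = 22^2 - 21 - 20 = 13
y3 = s (x1 - x3) - y1 mod 43 = 22 * (21 - 13) - 12 = 35

P + Q = (13, 35)


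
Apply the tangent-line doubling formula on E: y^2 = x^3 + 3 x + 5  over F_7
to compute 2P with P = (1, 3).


Doubling: s = (3 x1^2 + a) / (2 y1)
s = (3*1^2 + 3) / (2*3) mod 7 = 1
x3 = s^2 - 2 x1 mod 7 = 1^2 - 2*1 = 6
y3 = s (x1 - x3) - y1 mod 7 = 1 * (1 - 6) - 3 = 6

2P = (6, 6)


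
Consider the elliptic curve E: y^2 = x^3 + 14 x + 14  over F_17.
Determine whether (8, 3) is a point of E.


Check whether y^2 = x^3 + 14 x + 14 (mod 17) for (x, y) = (8, 3).
LHS: y^2 = 3^2 mod 17 = 9
RHS: x^3 + 14 x + 14 = 8^3 + 14*8 + 14 mod 17 = 9
LHS = RHS

Yes, on the curve


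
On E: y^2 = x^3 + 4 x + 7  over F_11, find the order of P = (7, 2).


Compute successive multiples of P until we hit O:
  1P = (7, 2)
  2P = (1, 10)
  3P = (6, 4)
  4P = (2, 10)
  5P = (5, 8)
  6P = (8, 1)
  7P = (8, 10)
  8P = (5, 3)
  ... (continuing to 13P)
  13P = O

ord(P) = 13


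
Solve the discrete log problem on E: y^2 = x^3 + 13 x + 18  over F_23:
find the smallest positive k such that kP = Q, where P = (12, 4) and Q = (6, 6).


Enumerate multiples of P until we hit Q = (6, 6):
  1P = (12, 4)
  2P = (0, 8)
  3P = (6, 17)
  4P = (18, 9)
  5P = (2, 12)
  6P = (17, 0)
  7P = (2, 11)
  8P = (18, 14)
  9P = (6, 6)
Match found at i = 9.

k = 9


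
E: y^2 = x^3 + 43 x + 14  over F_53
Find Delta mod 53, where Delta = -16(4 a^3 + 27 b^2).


4 a^3 + 27 b^2 = 4*43^3 + 27*14^2 = 318028 + 5292 = 323320
Delta = -16 * (323320) = -5173120
Delta mod 53 = 51

Delta = 51 (mod 53)


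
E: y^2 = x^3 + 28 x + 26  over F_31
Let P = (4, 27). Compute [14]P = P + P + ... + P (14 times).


k = 14 = 1110_2 (binary, LSB first: 0111)
Double-and-add from P = (4, 27):
  bit 0 = 0: acc unchanged = O
  bit 1 = 1: acc = O + (28, 15) = (28, 15)
  bit 2 = 1: acc = (28, 15) + (24, 13) = (18, 21)
  bit 3 = 1: acc = (18, 21) + (30, 11) = (19, 16)

14P = (19, 16)


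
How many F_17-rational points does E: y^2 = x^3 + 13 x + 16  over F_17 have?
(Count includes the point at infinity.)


For each x in F_17, count y with y^2 = x^3 + 13 x + 16 mod 17:
  x = 0: RHS = 16, y in [4, 13]  -> 2 point(s)
  x = 1: RHS = 13, y in [8, 9]  -> 2 point(s)
  x = 2: RHS = 16, y in [4, 13]  -> 2 point(s)
  x = 4: RHS = 13, y in [8, 9]  -> 2 point(s)
  x = 5: RHS = 2, y in [6, 11]  -> 2 point(s)
  x = 6: RHS = 4, y in [2, 15]  -> 2 point(s)
  x = 7: RHS = 8, y in [5, 12]  -> 2 point(s)
  x = 12: RHS = 13, y in [8, 9]  -> 2 point(s)
  x = 13: RHS = 2, y in [6, 11]  -> 2 point(s)
  x = 14: RHS = 1, y in [1, 16]  -> 2 point(s)
  x = 15: RHS = 16, y in [4, 13]  -> 2 point(s)
  x = 16: RHS = 2, y in [6, 11]  -> 2 point(s)
Affine points: 24. Add the point at infinity: total = 25.

#E(F_17) = 25


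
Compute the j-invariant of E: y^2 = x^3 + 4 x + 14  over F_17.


Delta = -16(4 a^3 + 27 b^2) mod 17 = 6
-1728 * (4 a)^3 = -1728 * (4*4)^3 mod 17 = 11
j = 11 * 6^(-1) mod 17 = 16

j = 16 (mod 17)


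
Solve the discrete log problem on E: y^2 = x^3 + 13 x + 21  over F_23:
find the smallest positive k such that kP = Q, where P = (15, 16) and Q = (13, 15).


Enumerate multiples of P until we hit Q = (13, 15):
  1P = (15, 16)
  2P = (1, 9)
  3P = (13, 8)
  4P = (11, 0)
  5P = (13, 15)
Match found at i = 5.

k = 5


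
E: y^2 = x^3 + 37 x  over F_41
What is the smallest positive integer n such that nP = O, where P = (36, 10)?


Compute successive multiples of P until we hit O:
  1P = (36, 10)
  2P = (2, 0)
  3P = (36, 31)
  4P = O

ord(P) = 4


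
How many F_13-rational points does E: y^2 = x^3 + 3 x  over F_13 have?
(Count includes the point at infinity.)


For each x in F_13, count y with y^2 = x^3 + 3 x + 0 mod 13:
  x = 0: RHS = 0, y in [0]  -> 1 point(s)
  x = 1: RHS = 4, y in [2, 11]  -> 2 point(s)
  x = 2: RHS = 1, y in [1, 12]  -> 2 point(s)
  x = 3: RHS = 10, y in [6, 7]  -> 2 point(s)
  x = 5: RHS = 10, y in [6, 7]  -> 2 point(s)
  x = 6: RHS = 0, y in [0]  -> 1 point(s)
  x = 7: RHS = 0, y in [0]  -> 1 point(s)
  x = 8: RHS = 3, y in [4, 9]  -> 2 point(s)
  x = 10: RHS = 3, y in [4, 9]  -> 2 point(s)
  x = 11: RHS = 12, y in [5, 8]  -> 2 point(s)
  x = 12: RHS = 9, y in [3, 10]  -> 2 point(s)
Affine points: 19. Add the point at infinity: total = 20.

#E(F_13) = 20


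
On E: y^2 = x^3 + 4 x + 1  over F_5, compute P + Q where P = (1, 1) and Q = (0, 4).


P != Q, so use the chord formula.
s = (y2 - y1) / (x2 - x1) = (3) / (4) mod 5 = 2
x3 = s^2 - x1 - x2 mod 5 = 2^2 - 1 - 0 = 3
y3 = s (x1 - x3) - y1 mod 5 = 2 * (1 - 3) - 1 = 0

P + Q = (3, 0)


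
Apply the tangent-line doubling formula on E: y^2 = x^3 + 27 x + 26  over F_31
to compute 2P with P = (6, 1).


Doubling: s = (3 x1^2 + a) / (2 y1)
s = (3*6^2 + 27) / (2*1) mod 31 = 21
x3 = s^2 - 2 x1 mod 31 = 21^2 - 2*6 = 26
y3 = s (x1 - x3) - y1 mod 31 = 21 * (6 - 26) - 1 = 13

2P = (26, 13)


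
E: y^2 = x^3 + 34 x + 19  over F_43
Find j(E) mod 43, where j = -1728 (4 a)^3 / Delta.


Delta = -16(4 a^3 + 27 b^2) mod 43 = 10
-1728 * (4 a)^3 = -1728 * (4*34)^3 mod 43 = 8
j = 8 * 10^(-1) mod 43 = 18

j = 18 (mod 43)


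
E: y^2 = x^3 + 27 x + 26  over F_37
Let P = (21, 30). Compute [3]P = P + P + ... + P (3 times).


k = 3 = 11_2 (binary, LSB first: 11)
Double-and-add from P = (21, 30):
  bit 0 = 1: acc = O + (21, 30) = (21, 30)
  bit 1 = 1: acc = (21, 30) + (11, 10) = (9, 31)

3P = (9, 31)


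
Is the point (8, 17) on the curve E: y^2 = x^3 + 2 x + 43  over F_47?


Check whether y^2 = x^3 + 2 x + 43 (mod 47) for (x, y) = (8, 17).
LHS: y^2 = 17^2 mod 47 = 7
RHS: x^3 + 2 x + 43 = 8^3 + 2*8 + 43 mod 47 = 7
LHS = RHS

Yes, on the curve


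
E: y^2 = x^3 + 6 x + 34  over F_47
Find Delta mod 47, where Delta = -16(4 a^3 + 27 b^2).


4 a^3 + 27 b^2 = 4*6^3 + 27*34^2 = 864 + 31212 = 32076
Delta = -16 * (32076) = -513216
Delta mod 47 = 24

Delta = 24 (mod 47)


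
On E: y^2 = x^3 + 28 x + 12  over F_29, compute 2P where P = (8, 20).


k = 2 = 10_2 (binary, LSB first: 01)
Double-and-add from P = (8, 20):
  bit 0 = 0: acc unchanged = O
  bit 1 = 1: acc = O + (7, 0) = (7, 0)

2P = (7, 0)


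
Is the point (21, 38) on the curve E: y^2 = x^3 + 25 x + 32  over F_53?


Check whether y^2 = x^3 + 25 x + 32 (mod 53) for (x, y) = (21, 38).
LHS: y^2 = 38^2 mod 53 = 13
RHS: x^3 + 25 x + 32 = 21^3 + 25*21 + 32 mod 53 = 13
LHS = RHS

Yes, on the curve


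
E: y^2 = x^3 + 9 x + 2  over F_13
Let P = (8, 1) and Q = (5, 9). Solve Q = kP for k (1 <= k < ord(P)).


Enumerate multiples of P until we hit Q = (5, 9):
  1P = (8, 1)
  2P = (6, 5)
  3P = (3, 2)
  4P = (1, 8)
  5P = (5, 9)
Match found at i = 5.

k = 5


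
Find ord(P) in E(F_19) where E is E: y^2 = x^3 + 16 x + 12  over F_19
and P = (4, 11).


Compute successive multiples of P until we hit O:
  1P = (4, 11)
  2P = (8, 5)
  3P = (14, 4)
  4P = (7, 12)
  5P = (6, 1)
  6P = (15, 6)
  7P = (9, 12)
  8P = (3, 12)
  ... (continuing to 19P)
  19P = O

ord(P) = 19


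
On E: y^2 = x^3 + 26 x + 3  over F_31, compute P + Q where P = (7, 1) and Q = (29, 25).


P != Q, so use the chord formula.
s = (y2 - y1) / (x2 - x1) = (24) / (22) mod 31 = 18
x3 = s^2 - x1 - x2 mod 31 = 18^2 - 7 - 29 = 9
y3 = s (x1 - x3) - y1 mod 31 = 18 * (7 - 9) - 1 = 25

P + Q = (9, 25)


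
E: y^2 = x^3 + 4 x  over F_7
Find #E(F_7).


For each x in F_7, count y with y^2 = x^3 + 4 x + 0 mod 7:
  x = 0: RHS = 0, y in [0]  -> 1 point(s)
  x = 2: RHS = 2, y in [3, 4]  -> 2 point(s)
  x = 3: RHS = 4, y in [2, 5]  -> 2 point(s)
  x = 6: RHS = 2, y in [3, 4]  -> 2 point(s)
Affine points: 7. Add the point at infinity: total = 8.

#E(F_7) = 8


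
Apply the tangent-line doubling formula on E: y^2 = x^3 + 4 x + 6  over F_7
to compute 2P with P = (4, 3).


Doubling: s = (3 x1^2 + a) / (2 y1)
s = (3*4^2 + 4) / (2*3) mod 7 = 4
x3 = s^2 - 2 x1 mod 7 = 4^2 - 2*4 = 1
y3 = s (x1 - x3) - y1 mod 7 = 4 * (4 - 1) - 3 = 2

2P = (1, 2)


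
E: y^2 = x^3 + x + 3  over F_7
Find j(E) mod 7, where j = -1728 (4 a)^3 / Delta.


Delta = -16(4 a^3 + 27 b^2) mod 7 = 3
-1728 * (4 a)^3 = -1728 * (4*1)^3 mod 7 = 1
j = 1 * 3^(-1) mod 7 = 5

j = 5 (mod 7)


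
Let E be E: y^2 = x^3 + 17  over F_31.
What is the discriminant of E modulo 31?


4 a^3 + 27 b^2 = 4*0^3 + 27*17^2 = 0 + 7803 = 7803
Delta = -16 * (7803) = -124848
Delta mod 31 = 20

Delta = 20 (mod 31)


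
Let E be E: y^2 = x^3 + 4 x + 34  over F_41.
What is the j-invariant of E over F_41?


Delta = -16(4 a^3 + 27 b^2) mod 41 = 33
-1728 * (4 a)^3 = -1728 * (4*4)^3 mod 41 = 24
j = 24 * 33^(-1) mod 41 = 38

j = 38 (mod 41)


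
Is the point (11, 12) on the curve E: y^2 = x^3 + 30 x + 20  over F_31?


Check whether y^2 = x^3 + 30 x + 20 (mod 31) for (x, y) = (11, 12).
LHS: y^2 = 12^2 mod 31 = 20
RHS: x^3 + 30 x + 20 = 11^3 + 30*11 + 20 mod 31 = 7
LHS != RHS

No, not on the curve


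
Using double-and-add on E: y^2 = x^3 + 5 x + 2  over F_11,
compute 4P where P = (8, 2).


k = 4 = 100_2 (binary, LSB first: 001)
Double-and-add from P = (8, 2):
  bit 0 = 0: acc unchanged = O
  bit 1 = 0: acc unchanged = O
  bit 2 = 1: acc = O + (8, 9) = (8, 9)

4P = (8, 9)


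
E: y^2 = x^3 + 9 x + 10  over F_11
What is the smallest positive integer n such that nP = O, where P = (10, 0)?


Compute successive multiples of P until we hit O:
  1P = (10, 0)
  2P = O

ord(P) = 2


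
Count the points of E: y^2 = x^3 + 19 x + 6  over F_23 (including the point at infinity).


For each x in F_23, count y with y^2 = x^3 + 19 x + 6 mod 23:
  x = 0: RHS = 6, y in [11, 12]  -> 2 point(s)
  x = 1: RHS = 3, y in [7, 16]  -> 2 point(s)
  x = 2: RHS = 6, y in [11, 12]  -> 2 point(s)
  x = 4: RHS = 8, y in [10, 13]  -> 2 point(s)
  x = 8: RHS = 3, y in [7, 16]  -> 2 point(s)
  x = 9: RHS = 9, y in [3, 20]  -> 2 point(s)
  x = 10: RHS = 0, y in [0]  -> 1 point(s)
  x = 13: RHS = 12, y in [9, 14]  -> 2 point(s)
  x = 14: RHS = 3, y in [7, 16]  -> 2 point(s)
  x = 15: RHS = 9, y in [3, 20]  -> 2 point(s)
  x = 16: RHS = 13, y in [6, 17]  -> 2 point(s)
  x = 18: RHS = 16, y in [4, 19]  -> 2 point(s)
  x = 19: RHS = 4, y in [2, 21]  -> 2 point(s)
  x = 21: RHS = 6, y in [11, 12]  -> 2 point(s)
  x = 22: RHS = 9, y in [3, 20]  -> 2 point(s)
Affine points: 29. Add the point at infinity: total = 30.

#E(F_23) = 30


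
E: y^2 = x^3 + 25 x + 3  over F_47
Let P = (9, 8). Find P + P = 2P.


Doubling: s = (3 x1^2 + a) / (2 y1)
s = (3*9^2 + 25) / (2*8) mod 47 = 5
x3 = s^2 - 2 x1 mod 47 = 5^2 - 2*9 = 7
y3 = s (x1 - x3) - y1 mod 47 = 5 * (9 - 7) - 8 = 2

2P = (7, 2)


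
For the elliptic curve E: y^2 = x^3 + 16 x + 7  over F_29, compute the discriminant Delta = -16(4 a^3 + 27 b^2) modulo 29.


4 a^3 + 27 b^2 = 4*16^3 + 27*7^2 = 16384 + 1323 = 17707
Delta = -16 * (17707) = -283312
Delta mod 29 = 18

Delta = 18 (mod 29)


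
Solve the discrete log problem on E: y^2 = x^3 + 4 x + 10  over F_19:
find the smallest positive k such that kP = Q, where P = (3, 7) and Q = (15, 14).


Enumerate multiples of P until we hit Q = (15, 14):
  1P = (3, 7)
  2P = (18, 10)
  3P = (14, 6)
  4P = (13, 6)
  5P = (7, 1)
  6P = (16, 3)
  7P = (11, 13)
  8P = (2, 8)
  9P = (15, 5)
  10P = (10, 10)
  11P = (12, 0)
  12P = (10, 9)
  13P = (15, 14)
Match found at i = 13.

k = 13


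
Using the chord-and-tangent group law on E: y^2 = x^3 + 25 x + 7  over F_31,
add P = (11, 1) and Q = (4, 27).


P != Q, so use the chord formula.
s = (y2 - y1) / (x2 - x1) = (26) / (24) mod 31 = 14
x3 = s^2 - x1 - x2 mod 31 = 14^2 - 11 - 4 = 26
y3 = s (x1 - x3) - y1 mod 31 = 14 * (11 - 26) - 1 = 6

P + Q = (26, 6)


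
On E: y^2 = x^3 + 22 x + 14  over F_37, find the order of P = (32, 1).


Compute successive multiples of P until we hit O:
  1P = (32, 1)
  2P = (22, 3)
  3P = (23, 12)
  4P = (31, 6)
  5P = (36, 19)
  6P = (17, 11)
  7P = (9, 33)
  8P = (5, 29)
  ... (continuing to 36P)
  36P = O

ord(P) = 36


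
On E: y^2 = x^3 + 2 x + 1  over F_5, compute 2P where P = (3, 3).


Doubling: s = (3 x1^2 + a) / (2 y1)
s = (3*3^2 + 2) / (2*3) mod 5 = 4
x3 = s^2 - 2 x1 mod 5 = 4^2 - 2*3 = 0
y3 = s (x1 - x3) - y1 mod 5 = 4 * (3 - 0) - 3 = 4

2P = (0, 4)


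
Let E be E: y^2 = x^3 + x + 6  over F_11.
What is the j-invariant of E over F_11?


Delta = -16(4 a^3 + 27 b^2) mod 11 = 4
-1728 * (4 a)^3 = -1728 * (4*1)^3 mod 11 = 2
j = 2 * 4^(-1) mod 11 = 6

j = 6 (mod 11)


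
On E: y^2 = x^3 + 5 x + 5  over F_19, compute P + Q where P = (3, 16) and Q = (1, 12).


P != Q, so use the chord formula.
s = (y2 - y1) / (x2 - x1) = (15) / (17) mod 19 = 2
x3 = s^2 - x1 - x2 mod 19 = 2^2 - 3 - 1 = 0
y3 = s (x1 - x3) - y1 mod 19 = 2 * (3 - 0) - 16 = 9

P + Q = (0, 9)


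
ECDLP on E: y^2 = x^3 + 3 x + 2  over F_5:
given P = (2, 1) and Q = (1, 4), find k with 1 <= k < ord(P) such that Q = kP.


Enumerate multiples of P until we hit Q = (1, 4):
  1P = (2, 1)
  2P = (1, 4)
Match found at i = 2.

k = 2


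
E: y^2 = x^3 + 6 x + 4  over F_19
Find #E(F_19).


For each x in F_19, count y with y^2 = x^3 + 6 x + 4 mod 19:
  x = 0: RHS = 4, y in [2, 17]  -> 2 point(s)
  x = 1: RHS = 11, y in [7, 12]  -> 2 point(s)
  x = 2: RHS = 5, y in [9, 10]  -> 2 point(s)
  x = 3: RHS = 11, y in [7, 12]  -> 2 point(s)
  x = 4: RHS = 16, y in [4, 15]  -> 2 point(s)
  x = 5: RHS = 7, y in [8, 11]  -> 2 point(s)
  x = 6: RHS = 9, y in [3, 16]  -> 2 point(s)
  x = 7: RHS = 9, y in [3, 16]  -> 2 point(s)
  x = 10: RHS = 0, y in [0]  -> 1 point(s)
  x = 14: RHS = 1, y in [1, 18]  -> 2 point(s)
  x = 15: RHS = 11, y in [7, 12]  -> 2 point(s)
  x = 16: RHS = 16, y in [4, 15]  -> 2 point(s)
  x = 18: RHS = 16, y in [4, 15]  -> 2 point(s)
Affine points: 25. Add the point at infinity: total = 26.

#E(F_19) = 26


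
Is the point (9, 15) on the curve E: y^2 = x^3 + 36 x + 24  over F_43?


Check whether y^2 = x^3 + 36 x + 24 (mod 43) for (x, y) = (9, 15).
LHS: y^2 = 15^2 mod 43 = 10
RHS: x^3 + 36 x + 24 = 9^3 + 36*9 + 24 mod 43 = 2
LHS != RHS

No, not on the curve


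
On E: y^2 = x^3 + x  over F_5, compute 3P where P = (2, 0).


k = 3 = 11_2 (binary, LSB first: 11)
Double-and-add from P = (2, 0):
  bit 0 = 1: acc = O + (2, 0) = (2, 0)
  bit 1 = 1: acc = (2, 0) + O = (2, 0)

3P = (2, 0)


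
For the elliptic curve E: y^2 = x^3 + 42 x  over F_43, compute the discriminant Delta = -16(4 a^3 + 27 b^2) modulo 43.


4 a^3 + 27 b^2 = 4*42^3 + 27*0^2 = 296352 + 0 = 296352
Delta = -16 * (296352) = -4741632
Delta mod 43 = 21

Delta = 21 (mod 43)


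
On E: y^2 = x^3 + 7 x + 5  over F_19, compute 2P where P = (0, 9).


Doubling: s = (3 x1^2 + a) / (2 y1)
s = (3*0^2 + 7) / (2*9) mod 19 = 12
x3 = s^2 - 2 x1 mod 19 = 12^2 - 2*0 = 11
y3 = s (x1 - x3) - y1 mod 19 = 12 * (0 - 11) - 9 = 11

2P = (11, 11)


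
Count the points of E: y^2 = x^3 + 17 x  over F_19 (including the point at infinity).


For each x in F_19, count y with y^2 = x^3 + 17 x + 0 mod 19:
  x = 0: RHS = 0, y in [0]  -> 1 point(s)
  x = 2: RHS = 4, y in [2, 17]  -> 2 point(s)
  x = 5: RHS = 1, y in [1, 18]  -> 2 point(s)
  x = 7: RHS = 6, y in [5, 14]  -> 2 point(s)
  x = 10: RHS = 11, y in [7, 12]  -> 2 point(s)
  x = 11: RHS = 17, y in [6, 13]  -> 2 point(s)
  x = 13: RHS = 5, y in [9, 10]  -> 2 point(s)
  x = 15: RHS = 1, y in [1, 18]  -> 2 point(s)
  x = 16: RHS = 17, y in [6, 13]  -> 2 point(s)
  x = 18: RHS = 1, y in [1, 18]  -> 2 point(s)
Affine points: 19. Add the point at infinity: total = 20.

#E(F_19) = 20


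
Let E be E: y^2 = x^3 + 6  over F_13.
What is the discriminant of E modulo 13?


4 a^3 + 27 b^2 = 4*0^3 + 27*6^2 = 0 + 972 = 972
Delta = -16 * (972) = -15552
Delta mod 13 = 9

Delta = 9 (mod 13)


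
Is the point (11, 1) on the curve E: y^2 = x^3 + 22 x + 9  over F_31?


Check whether y^2 = x^3 + 22 x + 9 (mod 31) for (x, y) = (11, 1).
LHS: y^2 = 1^2 mod 31 = 1
RHS: x^3 + 22 x + 9 = 11^3 + 22*11 + 9 mod 31 = 1
LHS = RHS

Yes, on the curve


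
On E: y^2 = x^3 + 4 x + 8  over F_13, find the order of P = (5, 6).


Compute successive multiples of P until we hit O:
  1P = (5, 6)
  2P = (4, 6)
  3P = (4, 7)
  4P = (5, 7)
  5P = O

ord(P) = 5


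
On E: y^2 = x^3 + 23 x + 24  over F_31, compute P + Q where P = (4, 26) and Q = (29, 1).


P != Q, so use the chord formula.
s = (y2 - y1) / (x2 - x1) = (6) / (25) mod 31 = 30
x3 = s^2 - x1 - x2 mod 31 = 30^2 - 4 - 29 = 30
y3 = s (x1 - x3) - y1 mod 31 = 30 * (4 - 30) - 26 = 0

P + Q = (30, 0)


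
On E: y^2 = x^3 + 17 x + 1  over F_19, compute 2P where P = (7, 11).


k = 2 = 10_2 (binary, LSB first: 01)
Double-and-add from P = (7, 11):
  bit 0 = 0: acc unchanged = O
  bit 1 = 1: acc = O + (2, 9) = (2, 9)

2P = (2, 9)


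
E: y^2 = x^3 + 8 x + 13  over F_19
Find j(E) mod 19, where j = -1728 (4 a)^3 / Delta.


Delta = -16(4 a^3 + 27 b^2) mod 19 = 16
-1728 * (4 a)^3 = -1728 * (4*8)^3 mod 19 = 12
j = 12 * 16^(-1) mod 19 = 15

j = 15 (mod 19)


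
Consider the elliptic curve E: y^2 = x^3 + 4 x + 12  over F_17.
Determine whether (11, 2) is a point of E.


Check whether y^2 = x^3 + 4 x + 12 (mod 17) for (x, y) = (11, 2).
LHS: y^2 = 2^2 mod 17 = 4
RHS: x^3 + 4 x + 12 = 11^3 + 4*11 + 12 mod 17 = 10
LHS != RHS

No, not on the curve


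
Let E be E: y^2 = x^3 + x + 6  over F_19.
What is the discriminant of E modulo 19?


4 a^3 + 27 b^2 = 4*1^3 + 27*6^2 = 4 + 972 = 976
Delta = -16 * (976) = -15616
Delta mod 19 = 2

Delta = 2 (mod 19)


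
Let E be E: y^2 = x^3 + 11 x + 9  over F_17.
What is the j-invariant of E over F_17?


Delta = -16(4 a^3 + 27 b^2) mod 17 = 14
-1728 * (4 a)^3 = -1728 * (4*11)^3 mod 17 = 16
j = 16 * 14^(-1) mod 17 = 6

j = 6 (mod 17)


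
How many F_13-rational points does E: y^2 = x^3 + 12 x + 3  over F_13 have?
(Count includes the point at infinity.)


For each x in F_13, count y with y^2 = x^3 + 12 x + 3 mod 13:
  x = 0: RHS = 3, y in [4, 9]  -> 2 point(s)
  x = 1: RHS = 3, y in [4, 9]  -> 2 point(s)
  x = 2: RHS = 9, y in [3, 10]  -> 2 point(s)
  x = 3: RHS = 1, y in [1, 12]  -> 2 point(s)
  x = 7: RHS = 1, y in [1, 12]  -> 2 point(s)
  x = 8: RHS = 0, y in [0]  -> 1 point(s)
  x = 11: RHS = 10, y in [6, 7]  -> 2 point(s)
  x = 12: RHS = 3, y in [4, 9]  -> 2 point(s)
Affine points: 15. Add the point at infinity: total = 16.

#E(F_13) = 16


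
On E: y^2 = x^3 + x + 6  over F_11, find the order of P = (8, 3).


Compute successive multiples of P until we hit O:
  1P = (8, 3)
  2P = (7, 9)
  3P = (10, 9)
  4P = (2, 4)
  5P = (5, 2)
  6P = (3, 6)
  7P = (3, 5)
  8P = (5, 9)
  ... (continuing to 13P)
  13P = O

ord(P) = 13


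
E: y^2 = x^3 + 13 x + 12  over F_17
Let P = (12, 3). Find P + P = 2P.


Doubling: s = (3 x1^2 + a) / (2 y1)
s = (3*12^2 + 13) / (2*3) mod 17 = 9
x3 = s^2 - 2 x1 mod 17 = 9^2 - 2*12 = 6
y3 = s (x1 - x3) - y1 mod 17 = 9 * (12 - 6) - 3 = 0

2P = (6, 0)


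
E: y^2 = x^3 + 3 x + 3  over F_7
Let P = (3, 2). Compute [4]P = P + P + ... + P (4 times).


k = 4 = 100_2 (binary, LSB first: 001)
Double-and-add from P = (3, 2):
  bit 0 = 0: acc unchanged = O
  bit 1 = 0: acc unchanged = O
  bit 2 = 1: acc = O + (3, 2) = (3, 2)

4P = (3, 2)


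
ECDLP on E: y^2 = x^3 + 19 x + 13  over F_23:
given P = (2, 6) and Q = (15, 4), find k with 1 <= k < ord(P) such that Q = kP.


Enumerate multiples of P until we hit Q = (15, 4):
  1P = (2, 6)
  2P = (22, 19)
  3P = (5, 7)
  4P = (11, 14)
  5P = (0, 6)
  6P = (21, 17)
  7P = (9, 19)
  8P = (7, 11)
  9P = (15, 4)
Match found at i = 9.

k = 9


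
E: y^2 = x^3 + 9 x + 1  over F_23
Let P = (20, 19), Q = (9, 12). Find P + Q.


P != Q, so use the chord formula.
s = (y2 - y1) / (x2 - x1) = (16) / (12) mod 23 = 9
x3 = s^2 - x1 - x2 mod 23 = 9^2 - 20 - 9 = 6
y3 = s (x1 - x3) - y1 mod 23 = 9 * (20 - 6) - 19 = 15

P + Q = (6, 15)


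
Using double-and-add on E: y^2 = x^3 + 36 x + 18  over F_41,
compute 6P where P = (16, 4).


k = 6 = 110_2 (binary, LSB first: 011)
Double-and-add from P = (16, 4):
  bit 0 = 0: acc unchanged = O
  bit 1 = 1: acc = O + (13, 31) = (13, 31)
  bit 2 = 1: acc = (13, 31) + (5, 6) = (27, 38)

6P = (27, 38)


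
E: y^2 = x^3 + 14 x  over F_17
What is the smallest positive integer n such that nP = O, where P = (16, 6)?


Compute successive multiples of P until we hit O:
  1P = (16, 6)
  2P = (2, 11)
  3P = (15, 7)
  4P = (4, 16)
  5P = (1, 7)
  6P = (13, 4)
  7P = (13, 13)
  8P = (1, 10)
  ... (continuing to 13P)
  13P = O

ord(P) = 13


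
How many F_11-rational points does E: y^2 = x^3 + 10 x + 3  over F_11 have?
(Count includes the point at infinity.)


For each x in F_11, count y with y^2 = x^3 + 10 x + 3 mod 11:
  x = 0: RHS = 3, y in [5, 6]  -> 2 point(s)
  x = 1: RHS = 3, y in [5, 6]  -> 2 point(s)
  x = 2: RHS = 9, y in [3, 8]  -> 2 point(s)
  x = 3: RHS = 5, y in [4, 7]  -> 2 point(s)
  x = 6: RHS = 4, y in [2, 9]  -> 2 point(s)
  x = 7: RHS = 9, y in [3, 8]  -> 2 point(s)
  x = 8: RHS = 1, y in [1, 10]  -> 2 point(s)
  x = 10: RHS = 3, y in [5, 6]  -> 2 point(s)
Affine points: 16. Add the point at infinity: total = 17.

#E(F_11) = 17


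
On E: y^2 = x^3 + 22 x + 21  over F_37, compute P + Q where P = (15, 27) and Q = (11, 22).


P != Q, so use the chord formula.
s = (y2 - y1) / (x2 - x1) = (32) / (33) mod 37 = 29
x3 = s^2 - x1 - x2 mod 37 = 29^2 - 15 - 11 = 1
y3 = s (x1 - x3) - y1 mod 37 = 29 * (15 - 1) - 27 = 9

P + Q = (1, 9)


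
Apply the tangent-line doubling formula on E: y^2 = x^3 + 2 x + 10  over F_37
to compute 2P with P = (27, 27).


Doubling: s = (3 x1^2 + a) / (2 y1)
s = (3*27^2 + 2) / (2*27) mod 37 = 33
x3 = s^2 - 2 x1 mod 37 = 33^2 - 2*27 = 36
y3 = s (x1 - x3) - y1 mod 37 = 33 * (27 - 36) - 27 = 9

2P = (36, 9)


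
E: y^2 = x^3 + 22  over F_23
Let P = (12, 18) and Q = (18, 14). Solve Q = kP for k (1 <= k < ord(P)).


Enumerate multiples of P until we hit Q = (18, 14):
  1P = (12, 18)
  2P = (5, 20)
  3P = (15, 19)
  4P = (14, 12)
  5P = (6, 10)
  6P = (17, 6)
  7P = (20, 15)
  8P = (3, 16)
  9P = (16, 22)
  10P = (19, 21)
  11P = (18, 9)
  12P = (1, 0)
  13P = (18, 14)
Match found at i = 13.

k = 13


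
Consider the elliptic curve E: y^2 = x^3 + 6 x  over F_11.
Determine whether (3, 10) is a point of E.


Check whether y^2 = x^3 + 6 x + 0 (mod 11) for (x, y) = (3, 10).
LHS: y^2 = 10^2 mod 11 = 1
RHS: x^3 + 6 x + 0 = 3^3 + 6*3 + 0 mod 11 = 1
LHS = RHS

Yes, on the curve


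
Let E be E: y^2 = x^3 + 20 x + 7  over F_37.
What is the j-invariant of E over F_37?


Delta = -16(4 a^3 + 27 b^2) mod 37 = 2
-1728 * (4 a)^3 = -1728 * (4*20)^3 mod 37 = 8
j = 8 * 2^(-1) mod 37 = 4

j = 4 (mod 37)


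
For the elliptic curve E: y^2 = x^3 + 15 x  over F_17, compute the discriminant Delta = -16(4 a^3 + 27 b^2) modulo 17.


4 a^3 + 27 b^2 = 4*15^3 + 27*0^2 = 13500 + 0 = 13500
Delta = -16 * (13500) = -216000
Delta mod 17 = 2

Delta = 2 (mod 17)


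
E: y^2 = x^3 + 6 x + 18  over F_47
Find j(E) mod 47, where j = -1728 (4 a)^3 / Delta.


Delta = -16(4 a^3 + 27 b^2) mod 47 = 39
-1728 * (4 a)^3 = -1728 * (4*6)^3 mod 47 = 19
j = 19 * 39^(-1) mod 47 = 27

j = 27 (mod 47)


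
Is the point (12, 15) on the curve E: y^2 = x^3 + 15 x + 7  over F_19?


Check whether y^2 = x^3 + 15 x + 7 (mod 19) for (x, y) = (12, 15).
LHS: y^2 = 15^2 mod 19 = 16
RHS: x^3 + 15 x + 7 = 12^3 + 15*12 + 7 mod 19 = 15
LHS != RHS

No, not on the curve


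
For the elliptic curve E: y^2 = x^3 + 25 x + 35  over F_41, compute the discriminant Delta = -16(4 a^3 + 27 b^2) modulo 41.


4 a^3 + 27 b^2 = 4*25^3 + 27*35^2 = 62500 + 33075 = 95575
Delta = -16 * (95575) = -1529200
Delta mod 41 = 18

Delta = 18 (mod 41)


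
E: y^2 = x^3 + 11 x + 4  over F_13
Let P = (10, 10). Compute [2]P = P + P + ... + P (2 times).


k = 2 = 10_2 (binary, LSB first: 01)
Double-and-add from P = (10, 10):
  bit 0 = 0: acc unchanged = O
  bit 1 = 1: acc = O + (10, 3) = (10, 3)

2P = (10, 3)


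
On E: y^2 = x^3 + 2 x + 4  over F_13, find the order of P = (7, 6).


Compute successive multiples of P until we hit O:
  1P = (7, 6)
  2P = (9, 6)
  3P = (10, 7)
  4P = (12, 1)
  5P = (8, 8)
  6P = (2, 4)
  7P = (0, 2)
  8P = (5, 10)
  ... (continuing to 17P)
  17P = O

ord(P) = 17


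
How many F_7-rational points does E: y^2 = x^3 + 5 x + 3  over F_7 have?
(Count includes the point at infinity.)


For each x in F_7, count y with y^2 = x^3 + 5 x + 3 mod 7:
  x = 1: RHS = 2, y in [3, 4]  -> 2 point(s)
  x = 2: RHS = 0, y in [0]  -> 1 point(s)
  x = 6: RHS = 4, y in [2, 5]  -> 2 point(s)
Affine points: 5. Add the point at infinity: total = 6.

#E(F_7) = 6


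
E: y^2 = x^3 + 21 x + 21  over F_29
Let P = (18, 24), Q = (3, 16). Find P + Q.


P != Q, so use the chord formula.
s = (y2 - y1) / (x2 - x1) = (21) / (14) mod 29 = 16
x3 = s^2 - x1 - x2 mod 29 = 16^2 - 18 - 3 = 3
y3 = s (x1 - x3) - y1 mod 29 = 16 * (18 - 3) - 24 = 13

P + Q = (3, 13)


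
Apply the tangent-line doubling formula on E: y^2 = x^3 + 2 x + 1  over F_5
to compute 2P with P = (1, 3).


Doubling: s = (3 x1^2 + a) / (2 y1)
s = (3*1^2 + 2) / (2*3) mod 5 = 0
x3 = s^2 - 2 x1 mod 5 = 0^2 - 2*1 = 3
y3 = s (x1 - x3) - y1 mod 5 = 0 * (1 - 3) - 3 = 2

2P = (3, 2)


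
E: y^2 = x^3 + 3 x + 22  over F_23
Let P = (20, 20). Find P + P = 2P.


Doubling: s = (3 x1^2 + a) / (2 y1)
s = (3*20^2 + 3) / (2*20) mod 23 = 18
x3 = s^2 - 2 x1 mod 23 = 18^2 - 2*20 = 8
y3 = s (x1 - x3) - y1 mod 23 = 18 * (20 - 8) - 20 = 12

2P = (8, 12)


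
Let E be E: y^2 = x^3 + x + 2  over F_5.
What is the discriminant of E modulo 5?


4 a^3 + 27 b^2 = 4*1^3 + 27*2^2 = 4 + 108 = 112
Delta = -16 * (112) = -1792
Delta mod 5 = 3

Delta = 3 (mod 5)


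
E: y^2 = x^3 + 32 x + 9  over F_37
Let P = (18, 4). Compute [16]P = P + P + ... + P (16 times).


k = 16 = 10000_2 (binary, LSB first: 00001)
Double-and-add from P = (18, 4):
  bit 0 = 0: acc unchanged = O
  bit 1 = 0: acc unchanged = O
  bit 2 = 0: acc unchanged = O
  bit 3 = 0: acc unchanged = O
  bit 4 = 1: acc = O + (20, 18) = (20, 18)

16P = (20, 18)


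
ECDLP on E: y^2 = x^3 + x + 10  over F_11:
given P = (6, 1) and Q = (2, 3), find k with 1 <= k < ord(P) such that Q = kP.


Enumerate multiples of P until we hit Q = (2, 3):
  1P = (6, 1)
  2P = (2, 8)
  3P = (4, 1)
  4P = (1, 10)
  5P = (9, 0)
  6P = (1, 1)
  7P = (4, 10)
  8P = (2, 3)
Match found at i = 8.

k = 8


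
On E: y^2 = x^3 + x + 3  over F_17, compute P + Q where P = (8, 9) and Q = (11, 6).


P != Q, so use the chord formula.
s = (y2 - y1) / (x2 - x1) = (14) / (3) mod 17 = 16
x3 = s^2 - x1 - x2 mod 17 = 16^2 - 8 - 11 = 16
y3 = s (x1 - x3) - y1 mod 17 = 16 * (8 - 16) - 9 = 16

P + Q = (16, 16)


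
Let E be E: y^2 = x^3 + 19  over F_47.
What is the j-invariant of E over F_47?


Delta = -16(4 a^3 + 27 b^2) mod 47 = 41
-1728 * (4 a)^3 = -1728 * (4*0)^3 mod 47 = 0
j = 0 * 41^(-1) mod 47 = 0

j = 0 (mod 47)


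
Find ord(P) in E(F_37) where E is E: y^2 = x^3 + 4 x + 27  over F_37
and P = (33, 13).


Compute successive multiples of P until we hit O:
  1P = (33, 13)
  2P = (12, 29)
  3P = (30, 27)
  4P = (4, 12)
  5P = (11, 12)
  6P = (18, 23)
  7P = (7, 19)
  8P = (8, 4)
  ... (continuing to 41P)
  41P = O

ord(P) = 41


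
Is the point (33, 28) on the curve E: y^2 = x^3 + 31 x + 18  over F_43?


Check whether y^2 = x^3 + 31 x + 18 (mod 43) for (x, y) = (33, 28).
LHS: y^2 = 28^2 mod 43 = 10
RHS: x^3 + 31 x + 18 = 33^3 + 31*33 + 18 mod 43 = 41
LHS != RHS

No, not on the curve


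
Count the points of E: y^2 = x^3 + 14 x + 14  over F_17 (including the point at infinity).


For each x in F_17, count y with y^2 = x^3 + 14 x + 14 mod 17:
  x = 2: RHS = 16, y in [4, 13]  -> 2 point(s)
  x = 3: RHS = 15, y in [7, 10]  -> 2 point(s)
  x = 4: RHS = 15, y in [7, 10]  -> 2 point(s)
  x = 6: RHS = 8, y in [5, 12]  -> 2 point(s)
  x = 7: RHS = 13, y in [8, 9]  -> 2 point(s)
  x = 8: RHS = 9, y in [3, 14]  -> 2 point(s)
  x = 9: RHS = 2, y in [6, 11]  -> 2 point(s)
  x = 10: RHS = 15, y in [7, 10]  -> 2 point(s)
  x = 13: RHS = 13, y in [8, 9]  -> 2 point(s)
  x = 14: RHS = 13, y in [8, 9]  -> 2 point(s)
  x = 16: RHS = 16, y in [4, 13]  -> 2 point(s)
Affine points: 22. Add the point at infinity: total = 23.

#E(F_17) = 23


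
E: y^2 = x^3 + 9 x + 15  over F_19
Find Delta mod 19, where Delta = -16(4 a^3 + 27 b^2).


4 a^3 + 27 b^2 = 4*9^3 + 27*15^2 = 2916 + 6075 = 8991
Delta = -16 * (8991) = -143856
Delta mod 19 = 12

Delta = 12 (mod 19)


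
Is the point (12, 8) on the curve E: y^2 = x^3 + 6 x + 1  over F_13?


Check whether y^2 = x^3 + 6 x + 1 (mod 13) for (x, y) = (12, 8).
LHS: y^2 = 8^2 mod 13 = 12
RHS: x^3 + 6 x + 1 = 12^3 + 6*12 + 1 mod 13 = 7
LHS != RHS

No, not on the curve


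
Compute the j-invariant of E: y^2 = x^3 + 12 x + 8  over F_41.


Delta = -16(4 a^3 + 27 b^2) mod 41 = 12
-1728 * (4 a)^3 = -1728 * (4*12)^3 mod 41 = 33
j = 33 * 12^(-1) mod 41 = 13

j = 13 (mod 41)


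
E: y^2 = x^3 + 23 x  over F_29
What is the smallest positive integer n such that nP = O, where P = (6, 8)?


Compute successive multiples of P until we hit O:
  1P = (6, 8)
  2P = (1, 13)
  3P = (23, 9)
  4P = (28, 18)
  5P = (0, 0)
  6P = (28, 11)
  7P = (23, 20)
  8P = (1, 16)
  ... (continuing to 10P)
  10P = O

ord(P) = 10


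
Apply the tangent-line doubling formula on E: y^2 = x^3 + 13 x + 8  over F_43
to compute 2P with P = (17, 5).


Doubling: s = (3 x1^2 + a) / (2 y1)
s = (3*17^2 + 13) / (2*5) mod 43 = 2
x3 = s^2 - 2 x1 mod 43 = 2^2 - 2*17 = 13
y3 = s (x1 - x3) - y1 mod 43 = 2 * (17 - 13) - 5 = 3

2P = (13, 3)


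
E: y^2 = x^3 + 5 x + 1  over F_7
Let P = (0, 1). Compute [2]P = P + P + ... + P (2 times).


k = 2 = 10_2 (binary, LSB first: 01)
Double-and-add from P = (0, 1):
  bit 0 = 0: acc unchanged = O
  bit 1 = 1: acc = O + (1, 0) = (1, 0)

2P = (1, 0)


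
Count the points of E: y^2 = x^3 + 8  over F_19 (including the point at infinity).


For each x in F_19, count y with y^2 = x^3 + 0 x + 8 mod 19:
  x = 1: RHS = 9, y in [3, 16]  -> 2 point(s)
  x = 2: RHS = 16, y in [4, 15]  -> 2 point(s)
  x = 3: RHS = 16, y in [4, 15]  -> 2 point(s)
  x = 5: RHS = 0, y in [0]  -> 1 point(s)
  x = 7: RHS = 9, y in [3, 16]  -> 2 point(s)
  x = 8: RHS = 7, y in [8, 11]  -> 2 point(s)
  x = 10: RHS = 1, y in [1, 18]  -> 2 point(s)
  x = 11: RHS = 9, y in [3, 16]  -> 2 point(s)
  x = 12: RHS = 7, y in [8, 11]  -> 2 point(s)
  x = 13: RHS = 1, y in [1, 18]  -> 2 point(s)
  x = 14: RHS = 16, y in [4, 15]  -> 2 point(s)
  x = 15: RHS = 1, y in [1, 18]  -> 2 point(s)
  x = 16: RHS = 0, y in [0]  -> 1 point(s)
  x = 17: RHS = 0, y in [0]  -> 1 point(s)
  x = 18: RHS = 7, y in [8, 11]  -> 2 point(s)
Affine points: 27. Add the point at infinity: total = 28.

#E(F_19) = 28
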